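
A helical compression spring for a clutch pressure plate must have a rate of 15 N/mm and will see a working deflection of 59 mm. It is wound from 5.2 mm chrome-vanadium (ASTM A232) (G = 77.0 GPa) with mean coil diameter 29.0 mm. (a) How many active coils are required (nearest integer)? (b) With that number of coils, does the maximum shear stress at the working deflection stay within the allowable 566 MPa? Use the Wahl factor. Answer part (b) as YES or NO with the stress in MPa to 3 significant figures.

N_a = Gd⁴/(8D³k) = (77.0×10³)(5.2⁴)/(8·29.0³·15) = 19.24 → N_a = 19
Actual rate k = Gd⁴/(8D³·19) = 15.187 N/mm
Working load F = kδ = 15.187·59 = 896.02 N
C = 29.0/5.2 = 5.5769; K_W = (4C−1)/(4C−4)+0.615/C = 1.2741
τ_max = K_W·8FD/(πd³) = 1.2741·470.59 = 599.6 MPa
τ_max > 566 MPa → exceeds allowable

(a) 19 coils; (b) NO, τ_max = 600 MPa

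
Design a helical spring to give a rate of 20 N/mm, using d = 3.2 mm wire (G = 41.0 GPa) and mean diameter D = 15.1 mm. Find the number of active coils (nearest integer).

N_a = Gd⁴/(8D³k) = (41.0×10³ × 3.2⁴)/(8 × 15.1³ × 20)
    = 4.29916e+06 / 550872 = 7.804 → 8 coils

8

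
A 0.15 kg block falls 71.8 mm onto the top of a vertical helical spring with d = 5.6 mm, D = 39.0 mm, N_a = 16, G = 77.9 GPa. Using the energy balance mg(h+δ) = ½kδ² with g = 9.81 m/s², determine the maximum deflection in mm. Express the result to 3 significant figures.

k = Gd⁴/(8D³N_a) = (77.9×10³)(5.6⁴)/(8·39.0³·16) = 10.09 N/mm
W = mg = 0.15 × 9.81 = 1.4715 N
½kδ² − Wδ − Wh = 0 → δ = (W + √(W² + 2kWh))/k
δ = (1.4715 + √(2.1653 + 2132.07))/10.09 = (1.4715 + 46.198)/10.09 = 4.7245 mm

4.72 mm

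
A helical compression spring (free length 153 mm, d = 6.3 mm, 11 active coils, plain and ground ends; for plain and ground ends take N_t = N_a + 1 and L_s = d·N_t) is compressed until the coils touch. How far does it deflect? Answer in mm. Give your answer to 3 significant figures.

77.4 mm

N_t = 12; L_s = 6.3·12 = 75.6 mm
δ_solid = L₀ − L_s = 153 − 75.6 = 77.4 mm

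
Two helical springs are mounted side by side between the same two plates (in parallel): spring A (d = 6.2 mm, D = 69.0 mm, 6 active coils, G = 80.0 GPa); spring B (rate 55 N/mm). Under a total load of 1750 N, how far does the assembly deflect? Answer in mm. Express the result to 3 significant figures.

k_A = Gd⁴/(8D³N_a) = (80.0×10³)(6.2⁴)/(8·69.0³·6) = 7.4967 N/mm
Parallel: k_eq = 7.4967 + 55 = 62.497 N/mm
δ = F/k_eq = 1750/62.497 = 28.001 mm

28.0 mm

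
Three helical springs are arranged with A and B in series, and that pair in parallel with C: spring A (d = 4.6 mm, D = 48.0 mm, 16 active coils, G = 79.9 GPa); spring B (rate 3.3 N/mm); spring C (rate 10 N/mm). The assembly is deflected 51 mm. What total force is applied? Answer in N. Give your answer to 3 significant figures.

k_A = Gd⁴/(8D³N_a) = (79.9×10³)(4.6⁴)/(8·48.0³·16) = 2.5272 N/mm
Springs A,B series: k_AB = 1/(1/2.5272+1/3.3) = 1.4312 N/mm; parallel with C: k_eq = 1.4312+10 = 11.431 N/mm
F = k_eq·δ = 11.431·51 = 582.99 N

583 N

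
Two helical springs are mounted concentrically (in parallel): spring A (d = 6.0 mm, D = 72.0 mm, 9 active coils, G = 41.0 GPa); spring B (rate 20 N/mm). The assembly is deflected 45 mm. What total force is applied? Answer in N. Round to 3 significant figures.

989 N

k_A = Gd⁴/(8D³N_a) = (41.0×10³)(6.0⁴)/(8·72.0³·9) = 1.9772 N/mm
Parallel: k_eq = 1.9772 + 20 = 21.977 N/mm
F = k_eq·δ = 21.977·45 = 988.98 N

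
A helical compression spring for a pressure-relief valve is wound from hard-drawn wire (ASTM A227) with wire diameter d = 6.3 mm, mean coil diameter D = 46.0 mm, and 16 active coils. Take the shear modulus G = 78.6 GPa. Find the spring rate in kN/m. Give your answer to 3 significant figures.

9.94 kN/m

k = Gd⁴/(8D³N_a) = (78.6×10³ × 6.3⁴) / (8 × 46.0³ × 16)
  = 1.23818e+08 / 1.2459e+07 = 9.9381 N/mm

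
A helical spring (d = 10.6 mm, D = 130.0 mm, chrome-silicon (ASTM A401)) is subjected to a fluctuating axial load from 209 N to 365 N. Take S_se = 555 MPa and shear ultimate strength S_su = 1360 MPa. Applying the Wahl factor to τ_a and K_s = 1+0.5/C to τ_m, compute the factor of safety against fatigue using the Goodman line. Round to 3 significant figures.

C = D/d = 130.0/10.6 = 12.2642; K_W = (4C−1)/(4C−4)+0.615/C = 1.1167; K_s = 1+0.5/C = 1.0408
F_a = (F_max−F_min)/2 = 78 N; F_m = (F_max+F_min)/2 = 287 N
τ_a = K_W·8F_aD/(πd³) = 1.1167 × 21.68 = 24.211 MPa
τ_m = K_s·8F_mD/(πd³) = 1.0408 × 79.772 = 83.024 MPa
Goodman: 1/n_f = τ_a/S_se + τ_m/S_su = 24.211/555 + 83.024/1360 = 0.04362 + 0.06105 = 0.10467
n_f = 1/0.10467 = 9.554

9.55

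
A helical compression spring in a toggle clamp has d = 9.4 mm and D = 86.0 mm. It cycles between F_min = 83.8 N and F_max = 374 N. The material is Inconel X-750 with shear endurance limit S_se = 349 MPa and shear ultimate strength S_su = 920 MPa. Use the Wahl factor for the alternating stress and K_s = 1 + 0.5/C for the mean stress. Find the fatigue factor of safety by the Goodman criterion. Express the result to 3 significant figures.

5.10

C = D/d = 86.0/9.4 = 9.1489; K_W = (4C−1)/(4C−4)+0.615/C = 1.1593; K_s = 1+0.5/C = 1.0547
F_a = (F_max−F_min)/2 = 145.1 N; F_m = (F_max+F_min)/2 = 228.9 N
τ_a = K_W·8F_aD/(πd³) = 1.1593 × 38.258 = 44.351 MPa
τ_m = K_s·8F_mD/(πd³) = 1.0547 × 60.353 = 63.652 MPa
Goodman: 1/n_f = τ_a/S_se + τ_m/S_su = 44.351/349 + 63.652/920 = 0.12708 + 0.06919 = 0.19627
n_f = 1/0.19627 = 5.095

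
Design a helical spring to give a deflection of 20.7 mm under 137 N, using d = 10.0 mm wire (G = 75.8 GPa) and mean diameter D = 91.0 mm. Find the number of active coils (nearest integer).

19

Required rate k = F/δ = 137/20.7 = 6.6184 N/mm
N_a = Gd⁴/(8D³k) = (75.8×10³ × 10.0⁴)/(8 × 91.0³ × 6.6184)
    = 7.58e+08 / 3.98992e+07 = 19 → 19 coils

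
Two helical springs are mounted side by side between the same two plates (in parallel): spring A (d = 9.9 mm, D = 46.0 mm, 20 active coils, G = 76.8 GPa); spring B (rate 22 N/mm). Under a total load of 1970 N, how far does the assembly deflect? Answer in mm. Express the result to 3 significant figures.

k_A = Gd⁴/(8D³N_a) = (76.8×10³)(9.9⁴)/(8·46.0³·20) = 47.371 N/mm
Parallel: k_eq = 47.371 + 22 = 69.371 N/mm
δ = F/k_eq = 1970/69.371 = 28.398 mm

28.4 mm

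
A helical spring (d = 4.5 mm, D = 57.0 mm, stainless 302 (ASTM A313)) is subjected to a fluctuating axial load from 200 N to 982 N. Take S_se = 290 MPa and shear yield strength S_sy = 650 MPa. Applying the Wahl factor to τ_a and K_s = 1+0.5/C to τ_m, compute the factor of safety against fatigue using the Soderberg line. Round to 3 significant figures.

C = D/d = 57.0/4.5 = 12.6667; K_W = (4C−1)/(4C−4)+0.615/C = 1.1128; K_s = 1+0.5/C = 1.0395
F_a = (F_max−F_min)/2 = 391 N; F_m = (F_max+F_min)/2 = 591 N
τ_a = K_W·8F_aD/(πd³) = 1.1128 × 622.81 = 693.08 MPa
τ_m = K_s·8F_mD/(πd³) = 1.0395 × 941.38 = 978.54 MPa
Soderberg: 1/n_f = τ_a/S_se + τ_m/S_sy = 693.08/290 + 978.54/650 = 2.38995 + 1.50545 = 3.8954
n_f = 1/3.8954 = 0.2567

0.257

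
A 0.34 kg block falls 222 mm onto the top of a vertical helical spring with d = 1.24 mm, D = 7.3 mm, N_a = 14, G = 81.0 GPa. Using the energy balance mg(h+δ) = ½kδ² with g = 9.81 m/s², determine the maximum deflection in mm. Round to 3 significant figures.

k = Gd⁴/(8D³N_a) = (81.0×10³)(1.24⁴)/(8·7.3³·14) = 4.3953 N/mm
W = mg = 0.34 × 9.81 = 3.3354 N
½kδ² − Wδ − Wh = 0 → δ = (W + √(W² + 2kWh))/k
δ = (3.3354 + √(11.125 + 6509.03))/4.3953 = (3.3354 + 80.747)/4.3953 = 19.13 mm

19.1 mm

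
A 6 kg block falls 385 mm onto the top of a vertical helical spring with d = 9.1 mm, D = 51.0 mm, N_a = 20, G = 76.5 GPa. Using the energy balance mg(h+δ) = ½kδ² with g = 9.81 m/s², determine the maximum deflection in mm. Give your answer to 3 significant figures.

k = Gd⁴/(8D³N_a) = (76.5×10³)(9.1⁴)/(8·51.0³·20) = 24.717 N/mm
W = mg = 6 × 9.81 = 58.86 N
½kδ² − Wδ − Wh = 0 → δ = (W + √(W² + 2kWh))/k
δ = (58.86 + √(3464.5 + 1.12023e+06))/24.717 = (58.86 + 1060)/24.717 = 45.269 mm

45.3 mm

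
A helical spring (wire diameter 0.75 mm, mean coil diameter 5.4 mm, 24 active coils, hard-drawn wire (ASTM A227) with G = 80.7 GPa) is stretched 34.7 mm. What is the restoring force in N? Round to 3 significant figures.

k = Gd⁴/(8D³N_a) = (80.7×10³)(0.75⁴)/(8·5.4³·24) = 0.84457 N/mm
F = k·δ = 0.84457 × 34.7 = 29.307 N

29.3 N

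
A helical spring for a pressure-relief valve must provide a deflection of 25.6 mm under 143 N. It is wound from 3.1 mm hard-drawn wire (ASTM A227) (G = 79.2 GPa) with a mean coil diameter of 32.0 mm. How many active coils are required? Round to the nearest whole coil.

5

Required rate k = F/δ = 143/25.6 = 5.5859 N/mm
N_a = Gd⁴/(8D³k) = (79.2×10³ × 3.1⁴)/(8 × 32.0³ × 5.5859)
    = 7.31429e+06 / 1.46432e+06 = 4.995 → 5 coils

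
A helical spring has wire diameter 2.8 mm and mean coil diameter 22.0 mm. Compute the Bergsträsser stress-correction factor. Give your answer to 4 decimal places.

C = D/d = 22.0/2.8 = 7.8571
K_B = (4C+2)/(4C−3) = 33.429/28.429 = 1.1759

1.1759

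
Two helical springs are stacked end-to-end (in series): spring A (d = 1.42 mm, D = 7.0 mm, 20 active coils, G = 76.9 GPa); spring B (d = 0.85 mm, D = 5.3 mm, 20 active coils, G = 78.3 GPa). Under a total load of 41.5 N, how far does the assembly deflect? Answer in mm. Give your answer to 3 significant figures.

31.5 mm

k_A = Gd⁴/(8D³N_a) = (76.9×10³)(1.42⁴)/(8·7.0³·20) = 5.6973 N/mm
k_B = Gd⁴/(8D³N_a) = (78.3×10³)(0.85⁴)/(8·5.3³·20) = 1.7159 N/mm
Series: 1/k_eq = 1/5.6973 + 1/1.7159 = 0.75831; k_eq = 1.3187 N/mm
δ = F/k_eq = 41.5/1.3187 = 31.47 mm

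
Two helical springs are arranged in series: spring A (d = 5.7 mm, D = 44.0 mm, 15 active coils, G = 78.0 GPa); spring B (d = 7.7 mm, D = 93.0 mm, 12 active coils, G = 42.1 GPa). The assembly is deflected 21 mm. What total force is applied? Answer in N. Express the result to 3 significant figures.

k_A = Gd⁴/(8D³N_a) = (78.0×10³)(5.7⁴)/(8·44.0³·15) = 8.0548 N/mm
k_B = Gd⁴/(8D³N_a) = (42.1×10³)(7.7⁴)/(8·93.0³·12) = 1.9166 N/mm
Series: 1/k_eq = 1/8.0548 + 1/1.9166 = 0.64591; k_eq = 1.5482 N/mm
F = k_eq·δ = 1.5482·21 = 32.512 N

32.5 N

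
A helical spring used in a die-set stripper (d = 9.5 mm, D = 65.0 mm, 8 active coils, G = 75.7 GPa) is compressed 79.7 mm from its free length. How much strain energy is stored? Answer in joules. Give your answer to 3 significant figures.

k = Gd⁴/(8D³N_a) = (75.7×10³)(9.5⁴)/(8·65.0³·8) = 35.081 N/mm
U = ½kδ² = 0.5 × 35.081 × 79.7² = 1.1142e+05 N·mm = 111.42 J

111 J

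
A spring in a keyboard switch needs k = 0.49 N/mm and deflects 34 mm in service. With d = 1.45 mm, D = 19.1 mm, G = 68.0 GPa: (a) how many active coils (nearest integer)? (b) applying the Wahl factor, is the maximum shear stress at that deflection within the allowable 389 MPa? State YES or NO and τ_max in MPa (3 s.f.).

N_a = Gd⁴/(8D³k) = (68.0×10³)(1.45⁴)/(8·19.1³·0.49) = 11.01 → N_a = 11
Actual rate k = Gd⁴/(8D³·11) = 0.49023 N/mm
Working load F = kδ = 0.49023·34 = 16.668 N
C = 19.1/1.45 = 13.1724; K_W = (4C−1)/(4C−4)+0.615/C = 1.1083
τ_max = K_W·8FD/(πd³) = 1.1083·265.92 = 294.72 MPa
τ_max ≤ 389 MPa → acceptable

(a) 11 coils; (b) YES, τ_max = 295 MPa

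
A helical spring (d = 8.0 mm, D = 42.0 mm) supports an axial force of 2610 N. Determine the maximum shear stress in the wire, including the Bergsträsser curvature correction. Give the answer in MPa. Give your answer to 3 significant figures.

697 MPa

Spring index C = D/d = 42.0/8.0 = 5.2500
K_B = (4C+2)/(4C−3) = 23.000/18.000 = 1.2778
τ₀ = 8FD/(πd³) = 8·2610·42.0/(π·8.0³) = 876960/1608.5 = 545.21 MPa
τ_max = K·τ₀ = 1.2778 × 545.21 = 696.65 MPa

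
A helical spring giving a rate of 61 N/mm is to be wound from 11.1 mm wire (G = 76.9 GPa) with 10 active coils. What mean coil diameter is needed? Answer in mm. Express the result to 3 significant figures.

D = (Gd⁴/(8N_a·k))^(1/3) = (76.9×10³·11.1⁴/(8·10·61))^(1/3)
  = (239221)^(1/3) = 62.0773 mm

62.1 mm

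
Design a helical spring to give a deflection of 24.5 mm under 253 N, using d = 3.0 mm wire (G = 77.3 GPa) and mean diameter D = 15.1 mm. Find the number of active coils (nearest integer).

22

Required rate k = F/δ = 253/24.5 = 10.327 N/mm
N_a = Gd⁴/(8D³k) = (77.3×10³ × 3.0⁴)/(8 × 15.1³ × 10.327)
    = 6.2613e+06 / 284430 = 22.01 → 22 coils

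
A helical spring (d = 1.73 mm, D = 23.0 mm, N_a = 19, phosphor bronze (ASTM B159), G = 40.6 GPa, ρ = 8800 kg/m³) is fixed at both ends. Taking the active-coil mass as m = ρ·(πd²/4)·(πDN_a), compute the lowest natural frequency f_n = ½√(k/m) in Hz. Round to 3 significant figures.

k = Gd⁴/(8D³N_a) = (40.6×10³)(1.73⁴)/(8·23.0³·19) = 0.19665 N/mm = 196.65 N/m
Wire length L = πDN_a = π·23.0·19 = 1372.9 mm
m = ρ·(πd²/4)·L = 8800 × 2.3506×10⁻⁶ m² × 1.3729 m = 0.028399 kg
f_n = ½√(k/m) = 0.5·√(196.65/0.028399) = 0.5·√(6924.5) = 41.607 Hz

41.6 Hz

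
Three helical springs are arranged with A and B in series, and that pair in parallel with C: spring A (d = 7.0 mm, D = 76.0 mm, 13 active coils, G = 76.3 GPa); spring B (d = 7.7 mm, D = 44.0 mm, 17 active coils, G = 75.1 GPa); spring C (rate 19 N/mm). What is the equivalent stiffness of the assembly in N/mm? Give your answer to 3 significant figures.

k_A = Gd⁴/(8D³N_a) = (76.3×10³)(7.0⁴)/(8·76.0³·13) = 4.0128 N/mm
k_B = Gd⁴/(8D³N_a) = (75.1×10³)(7.7⁴)/(8·44.0³·17) = 22.788 N/mm
Springs A,B series: k_AB = 1/(1/4.0128+1/22.788) = 3.4119 N/mm; parallel with C: k_eq = 3.4119+19 = 22.412 N/mm

22.4 N/mm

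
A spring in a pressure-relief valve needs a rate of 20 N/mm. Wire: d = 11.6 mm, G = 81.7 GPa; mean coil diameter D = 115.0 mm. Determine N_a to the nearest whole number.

N_a = Gd⁴/(8D³k) = (81.7×10³ × 11.6⁴)/(8 × 115.0³ × 20)
    = 1.47929e+09 / 2.4334e+08 = 6.079 → 6 coils

6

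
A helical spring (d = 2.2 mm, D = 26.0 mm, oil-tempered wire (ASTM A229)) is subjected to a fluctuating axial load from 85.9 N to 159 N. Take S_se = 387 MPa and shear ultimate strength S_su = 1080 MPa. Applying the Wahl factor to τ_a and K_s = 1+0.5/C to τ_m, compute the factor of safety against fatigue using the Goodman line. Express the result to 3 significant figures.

0.718

C = D/d = 26.0/2.2 = 11.8182; K_W = (4C−1)/(4C−4)+0.615/C = 1.1214; K_s = 1+0.5/C = 1.0423
F_a = (F_max−F_min)/2 = 36.55 N; F_m = (F_max+F_min)/2 = 122.45 N
τ_a = K_W·8F_aD/(πd³) = 1.1214 × 227.27 = 254.85 MPa
τ_m = K_s·8F_mD/(πd³) = 1.0423 × 761.38 = 793.6 MPa
Goodman: 1/n_f = τ_a/S_se + τ_m/S_su = 254.85/387 + 793.6/1080 = 0.65852 + 0.73481 = 1.3933
n_f = 1/1.3933 = 0.7177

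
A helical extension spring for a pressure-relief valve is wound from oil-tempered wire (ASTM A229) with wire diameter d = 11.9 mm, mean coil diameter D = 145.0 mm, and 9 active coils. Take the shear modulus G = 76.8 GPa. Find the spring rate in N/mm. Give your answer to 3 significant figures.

k = Gd⁴/(8D³N_a) = (76.8×10³ × 11.9⁴) / (8 × 145.0³ × 9)
  = 1.5401e+09 / 2.19501e+08 = 7.0164 N/mm

7.02 N/mm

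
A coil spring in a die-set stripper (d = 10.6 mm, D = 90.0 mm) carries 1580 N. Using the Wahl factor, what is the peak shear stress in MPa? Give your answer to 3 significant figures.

356 MPa

Spring index C = D/d = 90.0/10.6 = 8.4906
K_W = (4C−1)/(4C−4) + 0.615/C = 32.962/29.962 + 0.0724 = 1.1726
τ₀ = 8FD/(πd³) = 8·1580·90.0/(π·10.6³) = 1.1376e+06/3741.7 = 304.03 MPa
τ_max = K·τ₀ = 1.1726 × 304.03 = 356.5 MPa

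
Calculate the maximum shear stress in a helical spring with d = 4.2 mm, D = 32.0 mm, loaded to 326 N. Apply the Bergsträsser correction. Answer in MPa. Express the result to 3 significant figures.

424 MPa

Spring index C = D/d = 32.0/4.2 = 7.6190
K_B = (4C+2)/(4C−3) = 32.476/27.476 = 1.1820
τ₀ = 8FD/(πd³) = 8·326·32.0/(π·4.2³) = 83456/232.75 = 358.56 MPa
τ_max = K·τ₀ = 1.1820 × 358.56 = 423.81 MPa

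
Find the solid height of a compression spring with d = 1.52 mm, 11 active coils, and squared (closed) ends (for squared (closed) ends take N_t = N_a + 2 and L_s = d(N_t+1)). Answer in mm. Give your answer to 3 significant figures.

squared (closed) ends: N_t = N_a + 2 = 11 + 2 = 13
L_s = d·(N_t+1) = 1.52 × 14 = 21.28 mm

21.3 mm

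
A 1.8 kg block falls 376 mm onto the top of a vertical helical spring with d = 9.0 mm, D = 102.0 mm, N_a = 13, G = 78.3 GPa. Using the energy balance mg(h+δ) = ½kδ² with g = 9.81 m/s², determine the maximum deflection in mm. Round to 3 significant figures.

57.3 mm

k = Gd⁴/(8D³N_a) = (78.3×10³)(9.0⁴)/(8·102.0³·13) = 4.6548 N/mm
W = mg = 1.8 × 9.81 = 17.658 N
½kδ² − Wδ − Wh = 0 → δ = (W + √(W² + 2kWh))/k
δ = (17.658 + √(311.8 + 61809.8))/4.6548 = (17.658 + 249.24)/4.6548 = 57.339 mm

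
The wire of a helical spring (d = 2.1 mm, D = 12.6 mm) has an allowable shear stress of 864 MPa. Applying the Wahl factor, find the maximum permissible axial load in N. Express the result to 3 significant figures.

C = D/d = 12.6/2.1 = 6.0000
K_W = (4C−1)/(4C−4) + 0.615/C = 23.000/20.000 + 0.1025 = 1.2525
τ_max = K·8FD/(πd³) → F_max = τ_allow·πd³/(8DK)
F_max = 864·π·2.1³/(8·12.6·1.2525) = 25137/126.25 = 199.11 N

199 N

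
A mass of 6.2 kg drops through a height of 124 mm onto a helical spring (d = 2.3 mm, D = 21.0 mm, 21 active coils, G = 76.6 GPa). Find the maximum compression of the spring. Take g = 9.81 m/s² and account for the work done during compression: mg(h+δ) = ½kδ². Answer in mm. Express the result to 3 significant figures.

k = Gd⁴/(8D³N_a) = (76.6×10³)(2.3⁴)/(8·21.0³·21) = 1.3778 N/mm
W = mg = 6.2 × 9.81 = 60.822 N
½kδ² − Wδ − Wh = 0 → δ = (W + √(W² + 2kWh))/k
δ = (60.822 + √(3699.3 + 20781.9))/1.3778 = (60.822 + 156.46)/1.3778 = 157.71 mm

158 mm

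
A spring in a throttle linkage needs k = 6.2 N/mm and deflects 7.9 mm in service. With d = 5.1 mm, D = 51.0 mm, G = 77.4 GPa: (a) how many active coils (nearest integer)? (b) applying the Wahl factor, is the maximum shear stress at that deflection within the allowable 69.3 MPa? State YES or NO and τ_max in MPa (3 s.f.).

N_a = Gd⁴/(8D³k) = (77.4×10³)(5.1⁴)/(8·51.0³·6.2) = 7.958 → N_a = 8
Actual rate k = Gd⁴/(8D³·8) = 6.1678 N/mm
Working load F = kδ = 6.1678·7.9 = 48.726 N
C = 51.0/5.1 = 10.0000; K_W = (4C−1)/(4C−4)+0.615/C = 1.1448
τ_max = K_W·8FD/(πd³) = 1.1448·47.704 = 54.614 MPa
τ_max ≤ 69.3 MPa → acceptable

(a) 8 coils; (b) YES, τ_max = 54.6 MPa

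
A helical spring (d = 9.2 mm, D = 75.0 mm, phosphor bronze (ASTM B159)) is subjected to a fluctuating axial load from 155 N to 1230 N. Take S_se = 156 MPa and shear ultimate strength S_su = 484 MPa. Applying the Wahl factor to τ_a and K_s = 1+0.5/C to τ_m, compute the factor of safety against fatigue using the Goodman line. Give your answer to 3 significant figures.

C = D/d = 75.0/9.2 = 8.1522; K_W = (4C−1)/(4C−4)+0.615/C = 1.1803; K_s = 1+0.5/C = 1.0613
F_a = (F_max−F_min)/2 = 537.5 N; F_m = (F_max+F_min)/2 = 692.5 N
τ_a = K_W·8F_aD/(πd³) = 1.1803 × 131.83 = 155.6 MPa
τ_m = K_s·8F_mD/(πd³) = 1.0613 × 169.85 = 180.26 MPa
Goodman: 1/n_f = τ_a/S_se + τ_m/S_su = 155.6/156 + 180.26/484 = 0.99744 + 0.37245 = 1.3699
n_f = 1/1.3699 = 0.73

0.730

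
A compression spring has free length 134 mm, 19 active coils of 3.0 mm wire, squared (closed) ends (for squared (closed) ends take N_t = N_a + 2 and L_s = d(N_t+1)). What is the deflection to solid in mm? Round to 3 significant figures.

N_t = 21; L_s = 3.0·22 = 66 mm
δ_solid = L₀ − L_s = 134 − 66 = 68 mm

68.0 mm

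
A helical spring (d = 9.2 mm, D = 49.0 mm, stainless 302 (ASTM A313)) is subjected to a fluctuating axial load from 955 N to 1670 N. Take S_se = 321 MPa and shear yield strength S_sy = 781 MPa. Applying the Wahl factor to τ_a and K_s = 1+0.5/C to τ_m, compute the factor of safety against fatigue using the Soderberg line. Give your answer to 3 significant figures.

1.91

C = D/d = 49.0/9.2 = 5.3261; K_W = (4C−1)/(4C−4)+0.615/C = 1.2888; K_s = 1+0.5/C = 1.0939
F_a = (F_max−F_min)/2 = 357.5 N; F_m = (F_max+F_min)/2 = 1312.5 N
τ_a = K_W·8F_aD/(πd³) = 1.2888 × 57.286 = 73.832 MPa
τ_m = K_s·8F_mD/(πd³) = 1.0939 × 210.32 = 230.06 MPa
Soderberg: 1/n_f = τ_a/S_se + τ_m/S_sy = 73.832/321 + 230.06/781 = 0.23001 + 0.29457 = 0.52458
n_f = 1/0.52458 = 1.906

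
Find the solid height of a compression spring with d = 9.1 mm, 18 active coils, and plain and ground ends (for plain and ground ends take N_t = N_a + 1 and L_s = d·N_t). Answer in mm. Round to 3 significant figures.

plain and ground ends: N_t = N_a + 1 = 18 + 1 = 19
L_s = d·N_t = 9.1 × 19 = 172.9 mm

173 mm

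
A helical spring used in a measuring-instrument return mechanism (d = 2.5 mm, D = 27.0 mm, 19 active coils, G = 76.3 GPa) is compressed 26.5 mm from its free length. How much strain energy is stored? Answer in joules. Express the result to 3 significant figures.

k = Gd⁴/(8D³N_a) = (76.3×10³)(2.5⁴)/(8·27.0³·19) = 0.99621 N/mm
U = ½kδ² = 0.5 × 0.99621 × 26.5² = 349.79 N·mm = 0.34979 J

0.350 J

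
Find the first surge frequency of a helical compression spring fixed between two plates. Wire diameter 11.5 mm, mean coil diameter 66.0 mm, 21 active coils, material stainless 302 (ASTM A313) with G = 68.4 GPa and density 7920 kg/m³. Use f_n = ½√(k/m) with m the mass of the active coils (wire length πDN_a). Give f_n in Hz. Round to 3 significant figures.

k = Gd⁴/(8D³N_a) = (68.4×10³)(11.5⁴)/(8·66.0³·21) = 24.769 N/mm = 24769 N/m
Wire length L = πDN_a = π·66.0·21 = 4354.2 mm
m = ρ·(πd²/4)·L = 7920 × 103.87×10⁻⁶ m² × 4.3542 m = 3.582 kg
f_n = ½√(k/m) = 0.5·√(24769/3.582) = 0.5·√(6914.8) = 41.578 Hz

41.6 Hz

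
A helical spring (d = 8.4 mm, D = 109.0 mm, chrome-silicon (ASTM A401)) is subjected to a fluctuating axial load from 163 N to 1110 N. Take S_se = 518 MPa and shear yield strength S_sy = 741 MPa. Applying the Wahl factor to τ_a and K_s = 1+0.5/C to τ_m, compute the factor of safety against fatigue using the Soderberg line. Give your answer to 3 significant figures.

1.12

C = D/d = 109.0/8.4 = 12.9762; K_W = (4C−1)/(4C−4)+0.615/C = 1.1100; K_s = 1+0.5/C = 1.0385
F_a = (F_max−F_min)/2 = 473.5 N; F_m = (F_max+F_min)/2 = 636.5 N
τ_a = K_W·8F_aD/(πd³) = 1.1100 × 221.74 = 246.14 MPa
τ_m = K_s·8F_mD/(πd³) = 1.0385 × 298.08 = 309.56 MPa
Soderberg: 1/n_f = τ_a/S_se + τ_m/S_sy = 246.14/518 + 309.56/741 = 0.47517 + 0.41776 = 0.89293
n_f = 1/0.89293 = 1.12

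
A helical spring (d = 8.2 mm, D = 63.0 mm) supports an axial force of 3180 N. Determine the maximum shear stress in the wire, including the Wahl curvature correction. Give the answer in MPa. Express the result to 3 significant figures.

Spring index C = D/d = 63.0/8.2 = 7.6829
K_W = (4C−1)/(4C−4) + 0.615/C = 29.732/26.732 + 0.0800 = 1.1923
τ₀ = 8FD/(πd³) = 8·3180·63.0/(π·8.2³) = 1.60272e+06/1732.2 = 925.27 MPa
τ_max = K·τ₀ = 1.1923 × 925.27 = 1103.2 MPa

1100 MPa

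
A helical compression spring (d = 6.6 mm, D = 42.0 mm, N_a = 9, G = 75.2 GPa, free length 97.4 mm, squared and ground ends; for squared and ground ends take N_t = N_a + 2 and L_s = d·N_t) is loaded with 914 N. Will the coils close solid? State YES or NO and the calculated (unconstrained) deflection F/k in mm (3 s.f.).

YES, δ = 34.2 mm

k = Gd⁴/(8D³N_a) = (75.2×10³)(6.6⁴)/(8·42.0³·9) = 26.749 N/mm
N_t = 11; L_s = 6.6·11 = 72.6 mm; δ_solid = L₀ − L_s = 97.4 − 72.6 = 24.8 mm
δ = F/k = 914/26.749 = 34.169 mm
δ ≥ δ_solid → spring goes solid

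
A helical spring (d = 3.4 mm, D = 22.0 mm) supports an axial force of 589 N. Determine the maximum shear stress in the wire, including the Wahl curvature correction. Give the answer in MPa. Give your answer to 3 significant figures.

1030 MPa

Spring index C = D/d = 22.0/3.4 = 6.4706
K_W = (4C−1)/(4C−4) + 0.615/C = 24.882/21.882 + 0.0950 = 1.2321
τ₀ = 8FD/(πd³) = 8·589·22.0/(π·3.4³) = 103664/123.48 = 839.54 MPa
τ_max = K·τ₀ = 1.2321 × 839.54 = 1034.4 MPa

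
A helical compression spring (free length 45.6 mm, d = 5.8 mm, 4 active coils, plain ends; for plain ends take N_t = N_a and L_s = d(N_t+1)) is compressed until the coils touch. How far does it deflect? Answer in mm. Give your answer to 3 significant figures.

N_t = 4; L_s = 5.8·5 = 29 mm
δ_solid = L₀ − L_s = 45.6 − 29 = 16.6 mm

16.6 mm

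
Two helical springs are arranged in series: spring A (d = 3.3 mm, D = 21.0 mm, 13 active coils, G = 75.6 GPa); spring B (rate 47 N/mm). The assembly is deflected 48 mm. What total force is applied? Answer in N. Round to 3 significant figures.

373 N

k_A = Gd⁴/(8D³N_a) = (75.6×10³)(3.3⁴)/(8·21.0³·13) = 9.3086 N/mm
Series: 1/k_eq = 1/9.3086 + 1/47 = 0.1287; k_eq = 7.7698 N/mm
F = k_eq·δ = 7.7698·48 = 372.95 N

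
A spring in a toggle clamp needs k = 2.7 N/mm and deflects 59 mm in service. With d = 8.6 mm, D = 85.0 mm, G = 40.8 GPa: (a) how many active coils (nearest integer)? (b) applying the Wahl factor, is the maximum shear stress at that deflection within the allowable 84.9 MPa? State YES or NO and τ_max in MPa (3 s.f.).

(a) 17 coils; (b) YES, τ_max = 61.5 MPa

N_a = Gd⁴/(8D³k) = (40.8×10³)(8.6⁴)/(8·85.0³·2.7) = 16.82 → N_a = 17
Actual rate k = Gd⁴/(8D³·17) = 2.6721 N/mm
Working load F = kδ = 2.6721·59 = 157.66 N
C = 85.0/8.6 = 9.8837; K_W = (4C−1)/(4C−4)+0.615/C = 1.1466
τ_max = K_W·8FD/(πd³) = 1.1466·53.651 = 61.518 MPa
τ_max ≤ 84.9 MPa → acceptable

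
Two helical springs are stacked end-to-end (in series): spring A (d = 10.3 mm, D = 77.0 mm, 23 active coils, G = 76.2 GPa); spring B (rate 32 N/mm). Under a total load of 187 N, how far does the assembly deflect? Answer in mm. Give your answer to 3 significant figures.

k_A = Gd⁴/(8D³N_a) = (76.2×10³)(10.3⁴)/(8·77.0³·23) = 10.21 N/mm
Series: 1/k_eq = 1/10.21 + 1/32 = 0.1292; k_eq = 7.7402 N/mm
δ = F/k_eq = 187/7.7402 = 24.16 mm

24.2 mm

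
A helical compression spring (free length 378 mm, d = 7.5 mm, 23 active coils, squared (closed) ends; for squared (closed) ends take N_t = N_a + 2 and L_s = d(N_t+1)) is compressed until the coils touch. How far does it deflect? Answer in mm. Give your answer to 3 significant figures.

183 mm

N_t = 25; L_s = 7.5·26 = 195 mm
δ_solid = L₀ − L_s = 378 − 195 = 183 mm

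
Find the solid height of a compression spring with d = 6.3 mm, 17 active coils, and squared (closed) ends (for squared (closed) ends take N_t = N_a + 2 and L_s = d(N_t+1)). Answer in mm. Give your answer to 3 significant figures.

126 mm

squared (closed) ends: N_t = N_a + 2 = 17 + 2 = 19
L_s = d·(N_t+1) = 6.3 × 20 = 126 mm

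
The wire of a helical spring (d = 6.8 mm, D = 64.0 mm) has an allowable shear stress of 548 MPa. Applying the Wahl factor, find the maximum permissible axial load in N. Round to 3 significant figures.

916 N

C = D/d = 64.0/6.8 = 9.4118
K_W = (4C−1)/(4C−4) + 0.615/C = 36.647/33.647 + 0.0653 = 1.1545
τ_max = K·8FD/(πd³) → F_max = τ_allow·πd³/(8DK)
F_max = 548·π·6.8³/(8·64.0·1.1545) = 5.4132e+05/591.11 = 915.78 N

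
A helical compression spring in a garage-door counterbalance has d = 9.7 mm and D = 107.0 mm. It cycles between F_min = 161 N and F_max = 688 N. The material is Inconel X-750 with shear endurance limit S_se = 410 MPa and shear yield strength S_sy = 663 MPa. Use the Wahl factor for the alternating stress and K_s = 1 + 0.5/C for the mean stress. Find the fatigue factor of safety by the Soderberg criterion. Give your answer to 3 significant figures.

C = D/d = 107.0/9.7 = 11.0309; K_W = (4C−1)/(4C−4)+0.615/C = 1.1305; K_s = 1+0.5/C = 1.0453
F_a = (F_max−F_min)/2 = 263.5 N; F_m = (F_max+F_min)/2 = 424.5 N
τ_a = K_W·8F_aD/(πd³) = 1.1305 × 78.666 = 88.934 MPa
τ_m = K_s·8F_mD/(πd³) = 1.0453 × 126.73 = 132.48 MPa
Soderberg: 1/n_f = τ_a/S_se + τ_m/S_sy = 88.934/410 + 132.48/663 = 0.21691 + 0.19981 = 0.41673
n_f = 1/0.41673 = 2.4

2.40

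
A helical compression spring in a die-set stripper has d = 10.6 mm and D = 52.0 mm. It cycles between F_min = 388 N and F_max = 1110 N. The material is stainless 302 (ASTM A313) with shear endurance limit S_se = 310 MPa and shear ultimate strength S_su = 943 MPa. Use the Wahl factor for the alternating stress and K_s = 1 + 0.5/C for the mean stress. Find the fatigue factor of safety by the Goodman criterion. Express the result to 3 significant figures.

C = D/d = 52.0/10.6 = 4.9057; K_W = (4C−1)/(4C−4)+0.615/C = 1.3174; K_s = 1+0.5/C = 1.1019
F_a = (F_max−F_min)/2 = 361 N; F_m = (F_max+F_min)/2 = 749 N
τ_a = K_W·8F_aD/(πd³) = 1.3174 × 40.136 = 52.875 MPa
τ_m = K_s·8F_mD/(πd³) = 1.1019 × 83.274 = 91.761 MPa
Goodman: 1/n_f = τ_a/S_se + τ_m/S_su = 52.875/310 + 91.761/943 = 0.17056 + 0.09731 = 0.26787
n_f = 1/0.26787 = 3.733

3.73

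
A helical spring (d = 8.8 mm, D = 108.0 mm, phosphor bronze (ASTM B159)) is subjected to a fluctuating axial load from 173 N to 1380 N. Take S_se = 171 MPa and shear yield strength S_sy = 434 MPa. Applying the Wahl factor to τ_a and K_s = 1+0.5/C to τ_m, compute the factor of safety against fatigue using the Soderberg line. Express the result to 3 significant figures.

0.427

C = D/d = 108.0/8.8 = 12.2727; K_W = (4C−1)/(4C−4)+0.615/C = 1.1166; K_s = 1+0.5/C = 1.0407
F_a = (F_max−F_min)/2 = 603.5 N; F_m = (F_max+F_min)/2 = 776.5 N
τ_a = K_W·8F_aD/(πd³) = 1.1166 × 243.55 = 271.96 MPa
τ_m = K_s·8F_mD/(πd³) = 1.0407 × 313.37 = 326.14 MPa
Soderberg: 1/n_f = τ_a/S_se + τ_m/S_sy = 271.96/171 + 326.14/434 = 1.59042 + 0.75147 = 2.3419
n_f = 1/2.3419 = 0.427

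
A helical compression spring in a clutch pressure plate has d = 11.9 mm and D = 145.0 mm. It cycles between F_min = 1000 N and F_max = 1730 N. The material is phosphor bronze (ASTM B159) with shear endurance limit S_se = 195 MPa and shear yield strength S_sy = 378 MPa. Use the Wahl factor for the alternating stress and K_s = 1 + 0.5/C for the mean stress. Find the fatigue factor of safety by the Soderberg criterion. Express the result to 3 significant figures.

C = D/d = 145.0/11.9 = 12.1849; K_W = (4C−1)/(4C−4)+0.615/C = 1.1175; K_s = 1+0.5/C = 1.0410
F_a = (F_max−F_min)/2 = 365 N; F_m = (F_max+F_min)/2 = 1365 N
τ_a = K_W·8F_aD/(πd³) = 1.1175 × 79.976 = 89.375 MPa
τ_m = K_s·8F_mD/(πd³) = 1.0410 × 299.09 = 311.36 MPa
Soderberg: 1/n_f = τ_a/S_se + τ_m/S_sy = 89.375/195 + 311.36/378 = 0.45834 + 0.82371 = 1.282
n_f = 1/1.282 = 0.78

0.780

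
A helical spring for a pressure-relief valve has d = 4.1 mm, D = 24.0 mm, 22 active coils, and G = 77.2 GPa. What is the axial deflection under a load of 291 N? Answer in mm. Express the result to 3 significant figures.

32.5 mm

k = Gd⁴/(8D³N_a) = (77.2×10³)(4.1⁴)/(8·24.0³·22) = 8.9662 N/mm
δ = F/k = 291 / 8.9662 = 32.455 mm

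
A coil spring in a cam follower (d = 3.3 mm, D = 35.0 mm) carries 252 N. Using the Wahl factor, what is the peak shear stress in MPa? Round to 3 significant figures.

Spring index C = D/d = 35.0/3.3 = 10.6061
K_W = (4C−1)/(4C−4) + 0.615/C = 41.424/38.424 + 0.0580 = 1.1361
τ₀ = 8FD/(πd³) = 8·252·35.0/(π·3.3³) = 70560/112.9 = 624.98 MPa
τ_max = K·τ₀ = 1.1361 × 624.98 = 710.02 MPa

710 MPa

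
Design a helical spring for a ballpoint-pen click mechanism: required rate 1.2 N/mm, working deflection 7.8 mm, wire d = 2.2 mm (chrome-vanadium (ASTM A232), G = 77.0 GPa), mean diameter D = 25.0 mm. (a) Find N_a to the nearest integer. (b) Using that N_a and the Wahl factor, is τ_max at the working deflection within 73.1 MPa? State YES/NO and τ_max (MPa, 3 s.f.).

(a) 12 coils; (b) YES, τ_max = 63.2 MPa

N_a = Gd⁴/(8D³k) = (77.0×10³)(2.2⁴)/(8·25.0³·1.2) = 12.03 → N_a = 12
Actual rate k = Gd⁴/(8D³·12) = 1.2025 N/mm
Working load F = kδ = 1.2025·7.8 = 9.3796 N
C = 25.0/2.2 = 11.3636; K_W = (4C−1)/(4C−4)+0.615/C = 1.1265
τ_max = K_W·8FD/(πd³) = 1.1265·56.079 = 63.172 MPa
τ_max ≤ 73.1 MPa → acceptable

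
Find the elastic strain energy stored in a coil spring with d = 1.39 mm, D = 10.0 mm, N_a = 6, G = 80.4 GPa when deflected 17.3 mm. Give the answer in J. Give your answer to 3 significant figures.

k = Gd⁴/(8D³N_a) = (80.4×10³)(1.39⁴)/(8·10.0³·6) = 6.2528 N/mm
U = ½kδ² = 0.5 × 6.2528 × 17.3² = 935.7 N·mm = 0.9357 J

0.936 J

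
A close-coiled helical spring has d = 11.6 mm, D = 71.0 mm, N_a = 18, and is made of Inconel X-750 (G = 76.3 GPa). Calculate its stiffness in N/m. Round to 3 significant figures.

26800 N/m

k = Gd⁴/(8D³N_a) = (76.3×10³ × 11.6⁴) / (8 × 71.0³ × 18)
  = 1.38152e+09 / 5.15392e+07 = 26.805 N/mm = 26805 N/m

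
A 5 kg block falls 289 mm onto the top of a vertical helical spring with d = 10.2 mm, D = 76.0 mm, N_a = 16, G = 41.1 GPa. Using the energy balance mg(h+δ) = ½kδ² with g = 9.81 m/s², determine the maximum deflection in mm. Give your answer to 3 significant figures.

k = Gd⁴/(8D³N_a) = (41.1×10³)(10.2⁴)/(8·76.0³·16) = 7.9176 N/mm
W = mg = 5 × 9.81 = 49.05 N
½kδ² − Wδ − Wh = 0 → δ = (W + √(W² + 2kWh))/k
δ = (49.05 + √(2405.9 + 224470))/7.9176 = (49.05 + 476.32)/7.9176 = 66.354 mm

66.4 mm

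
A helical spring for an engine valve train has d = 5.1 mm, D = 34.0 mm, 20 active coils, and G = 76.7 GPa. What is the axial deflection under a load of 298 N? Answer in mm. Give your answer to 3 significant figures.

k = Gd⁴/(8D³N_a) = (76.7×10³)(5.1⁴)/(8·34.0³·20) = 8.2512 N/mm
δ = F/k = 298 / 8.2512 = 36.116 mm

36.1 mm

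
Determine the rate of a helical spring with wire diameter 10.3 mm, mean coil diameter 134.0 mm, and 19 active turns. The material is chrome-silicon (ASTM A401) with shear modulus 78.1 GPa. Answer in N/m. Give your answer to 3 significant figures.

k = Gd⁴/(8D³N_a) = (78.1×10³ × 10.3⁴) / (8 × 134.0³ × 19)
  = 8.79022e+08 / 3.65728e+08 = 2.4035 N/mm = 2403.5 N/m

2400 N/m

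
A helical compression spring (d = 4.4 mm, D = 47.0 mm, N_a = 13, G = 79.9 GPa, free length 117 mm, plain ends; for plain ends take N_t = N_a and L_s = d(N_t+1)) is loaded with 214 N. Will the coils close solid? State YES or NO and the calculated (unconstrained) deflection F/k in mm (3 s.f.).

YES, δ = 77.2 mm

k = Gd⁴/(8D³N_a) = (79.9×10³)(4.4⁴)/(8·47.0³·13) = 2.7735 N/mm
N_t = 13; L_s = 4.4·14 = 61.6 mm; δ_solid = L₀ − L_s = 117 − 61.6 = 55.4 mm
δ = F/k = 214/2.7735 = 77.158 mm
δ ≥ δ_solid → spring goes solid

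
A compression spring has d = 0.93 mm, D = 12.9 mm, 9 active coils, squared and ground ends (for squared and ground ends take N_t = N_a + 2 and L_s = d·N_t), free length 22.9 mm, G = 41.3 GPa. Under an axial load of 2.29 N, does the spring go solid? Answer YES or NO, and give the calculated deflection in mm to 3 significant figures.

k = Gd⁴/(8D³N_a) = (41.3×10³)(0.93⁴)/(8·12.9³·9) = 0.19989 N/mm
N_t = 11; L_s = 0.93·11 = 10.23 mm; δ_solid = L₀ − L_s = 22.9 − 10.23 = 12.67 mm
δ = F/k = 2.29/0.19989 = 11.457 mm
δ < δ_solid → spring does not go solid

NO, δ = 11.5 mm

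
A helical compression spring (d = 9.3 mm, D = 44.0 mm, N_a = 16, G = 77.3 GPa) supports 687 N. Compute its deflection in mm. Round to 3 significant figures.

13.0 mm

k = Gd⁴/(8D³N_a) = (77.3×10³)(9.3⁴)/(8·44.0³·16) = 53.033 N/mm
δ = F/k = 687 / 53.033 = 12.954 mm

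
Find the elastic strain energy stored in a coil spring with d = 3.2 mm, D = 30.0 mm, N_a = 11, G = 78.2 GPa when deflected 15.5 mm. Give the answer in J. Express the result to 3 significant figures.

0.415 J

k = Gd⁴/(8D³N_a) = (78.2×10³)(3.2⁴)/(8·30.0³·11) = 3.4511 N/mm
U = ½kδ² = 0.5 × 3.4511 × 15.5² = 414.57 N·mm = 0.41457 J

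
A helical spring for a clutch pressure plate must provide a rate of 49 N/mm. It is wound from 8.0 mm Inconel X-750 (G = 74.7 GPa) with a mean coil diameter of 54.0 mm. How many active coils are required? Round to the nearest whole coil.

N_a = Gd⁴/(8D³k) = (74.7×10³ × 8.0⁴)/(8 × 54.0³ × 49)
    = 3.05971e+08 / 6.17259e+07 = 4.957 → 5 coils

5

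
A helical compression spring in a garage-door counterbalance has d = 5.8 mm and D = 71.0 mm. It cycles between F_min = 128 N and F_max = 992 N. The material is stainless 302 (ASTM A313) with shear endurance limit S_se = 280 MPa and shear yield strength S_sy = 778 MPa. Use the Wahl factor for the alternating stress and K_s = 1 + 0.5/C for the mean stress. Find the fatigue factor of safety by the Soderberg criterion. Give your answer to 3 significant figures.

C = D/d = 71.0/5.8 = 12.2414; K_W = (4C−1)/(4C−4)+0.615/C = 1.1170; K_s = 1+0.5/C = 1.0408
F_a = (F_max−F_min)/2 = 432 N; F_m = (F_max+F_min)/2 = 560 N
τ_a = K_W·8F_aD/(πd³) = 1.1170 × 400.31 = 447.13 MPa
τ_m = K_s·8F_mD/(πd³) = 1.0408 × 518.92 = 540.12 MPa
Soderberg: 1/n_f = τ_a/S_se + τ_m/S_sy = 447.13/280 + 540.12/778 = 1.59690 + 0.69424 = 2.2911
n_f = 1/2.2911 = 0.4365

0.436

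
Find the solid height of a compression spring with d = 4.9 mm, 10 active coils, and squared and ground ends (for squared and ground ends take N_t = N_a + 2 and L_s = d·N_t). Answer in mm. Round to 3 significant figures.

squared and ground ends: N_t = N_a + 2 = 10 + 2 = 12
L_s = d·N_t = 4.9 × 12 = 58.8 mm

58.8 mm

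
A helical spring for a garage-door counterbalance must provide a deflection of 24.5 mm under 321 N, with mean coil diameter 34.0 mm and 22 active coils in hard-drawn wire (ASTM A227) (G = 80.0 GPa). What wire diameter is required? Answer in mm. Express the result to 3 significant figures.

5.80 mm

Required rate k = F/δ = 321/24.5 = 13.102 N/mm
d = (8D³N_a·k / G)^(1/4) = (8·34.0³·22·13.102 / (80.0×10³))^0.25
  = (1132.9)^0.25 = 5.8016 mm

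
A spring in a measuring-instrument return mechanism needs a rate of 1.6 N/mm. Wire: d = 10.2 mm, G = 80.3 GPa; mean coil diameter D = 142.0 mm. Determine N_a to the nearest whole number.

N_a = Gd⁴/(8D³k) = (80.3×10³ × 10.2⁴)/(8 × 142.0³ × 1.6)
    = 8.69193e+08 / 3.66501e+07 = 23.72 → 24 coils

24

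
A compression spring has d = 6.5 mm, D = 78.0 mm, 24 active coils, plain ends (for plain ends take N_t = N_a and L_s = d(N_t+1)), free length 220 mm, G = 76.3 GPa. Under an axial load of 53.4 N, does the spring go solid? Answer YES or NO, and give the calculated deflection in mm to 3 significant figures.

NO, δ = 35.7 mm

k = Gd⁴/(8D³N_a) = (76.3×10³)(6.5⁴)/(8·78.0³·24) = 1.4948 N/mm
N_t = 24; L_s = 6.5·25 = 162.5 mm; δ_solid = L₀ − L_s = 220 − 162.5 = 57.5 mm
δ = F/k = 53.4/1.4948 = 35.723 mm
δ < δ_solid → spring does not go solid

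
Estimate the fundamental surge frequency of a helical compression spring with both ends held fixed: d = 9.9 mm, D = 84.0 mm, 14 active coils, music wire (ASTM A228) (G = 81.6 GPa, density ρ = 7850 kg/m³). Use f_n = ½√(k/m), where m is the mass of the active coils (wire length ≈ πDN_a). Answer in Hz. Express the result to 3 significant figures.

36.4 Hz

k = Gd⁴/(8D³N_a) = (81.6×10³)(9.9⁴)/(8·84.0³·14) = 11.808 N/mm = 11808 N/m
Wire length L = πDN_a = π·84.0·14 = 3694.5 mm
m = ρ·(πd²/4)·L = 7850 × 76.977×10⁻⁶ m² × 3.6945 m = 2.2325 kg
f_n = ½√(k/m) = 0.5·√(11808/2.2325) = 0.5·√(5289.2) = 36.363 Hz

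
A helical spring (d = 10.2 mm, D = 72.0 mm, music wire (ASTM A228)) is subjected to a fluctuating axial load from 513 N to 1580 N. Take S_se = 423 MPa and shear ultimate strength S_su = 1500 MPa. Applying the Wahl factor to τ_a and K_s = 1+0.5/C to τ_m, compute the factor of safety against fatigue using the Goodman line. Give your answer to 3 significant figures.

C = D/d = 72.0/10.2 = 7.0588; K_W = (4C−1)/(4C−4)+0.615/C = 1.2109; K_s = 1+0.5/C = 1.0708
F_a = (F_max−F_min)/2 = 533.5 N; F_m = (F_max+F_min)/2 = 1046.5 N
τ_a = K_W·8F_aD/(πd³) = 1.2109 × 92.174 = 111.61 MPa
τ_m = K_s·8F_mD/(πd³) = 1.0708 × 180.81 = 193.61 MPa
Goodman: 1/n_f = τ_a/S_se + τ_m/S_su = 111.61/423 + 193.61/1500 = 0.26386 + 0.12907 = 0.39294
n_f = 1/0.39294 = 2.545

2.54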